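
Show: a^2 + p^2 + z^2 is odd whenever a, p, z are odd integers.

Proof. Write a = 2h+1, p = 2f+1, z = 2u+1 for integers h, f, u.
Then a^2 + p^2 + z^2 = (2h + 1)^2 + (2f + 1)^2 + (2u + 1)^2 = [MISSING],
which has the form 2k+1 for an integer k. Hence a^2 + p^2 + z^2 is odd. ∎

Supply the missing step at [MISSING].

(2h + 1)^2 + (2f + 1)^2 + (2u + 1)^2 = 4f^2 + 4f + 4h^2 + 4h + 4u^2 + 4u + 3
= 2(2f^2 + 2f + 2h^2 + 2h + 2u^2 + 2u + 1) + 1.
Since 2f^2 + 2f + 2h^2 + 2h + 2u^2 + 2u + 1 is an integer, the sum of squares is of the form 2k+1 for an integer k.

2(2f^2 + 2f + 2h^2 + 2h + 2u^2 + 2u + 1) + 1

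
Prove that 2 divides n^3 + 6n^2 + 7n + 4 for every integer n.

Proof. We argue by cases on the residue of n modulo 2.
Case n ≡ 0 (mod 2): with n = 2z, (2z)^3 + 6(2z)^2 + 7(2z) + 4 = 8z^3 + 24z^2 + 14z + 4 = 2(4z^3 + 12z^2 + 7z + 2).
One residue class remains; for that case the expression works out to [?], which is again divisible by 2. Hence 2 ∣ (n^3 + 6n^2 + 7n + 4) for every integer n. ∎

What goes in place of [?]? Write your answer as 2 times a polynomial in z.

2(4z^3 + 18z^2 + 22z + 9)

The residues treated are {0}, so the missing case is n ≡ 1 (mod 2); write n = 2z+1.
Then (2z+1)^3 + 6(2z+1)^2 + 7(2z+1) + 4 = 8z^3 + 36z^2 + 44z + 18 = 2(4z^3 + 18z^2 + 22z + 9).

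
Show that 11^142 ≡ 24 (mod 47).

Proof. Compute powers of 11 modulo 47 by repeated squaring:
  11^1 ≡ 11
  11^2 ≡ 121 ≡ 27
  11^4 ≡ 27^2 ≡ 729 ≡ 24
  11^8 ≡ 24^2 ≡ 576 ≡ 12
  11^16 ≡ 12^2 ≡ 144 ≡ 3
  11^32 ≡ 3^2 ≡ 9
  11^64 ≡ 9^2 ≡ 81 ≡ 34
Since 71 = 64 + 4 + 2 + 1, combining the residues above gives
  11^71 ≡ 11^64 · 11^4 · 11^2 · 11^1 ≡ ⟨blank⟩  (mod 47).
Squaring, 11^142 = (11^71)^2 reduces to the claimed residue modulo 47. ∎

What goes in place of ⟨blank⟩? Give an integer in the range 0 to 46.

Multiply the listed residues: 34 · 24 · 27 · 11 = 816 → 22032 → 242352.
Reducing modulo 47: 242352 = 5156·47 + 20, so 11^71 ≡ 20.

20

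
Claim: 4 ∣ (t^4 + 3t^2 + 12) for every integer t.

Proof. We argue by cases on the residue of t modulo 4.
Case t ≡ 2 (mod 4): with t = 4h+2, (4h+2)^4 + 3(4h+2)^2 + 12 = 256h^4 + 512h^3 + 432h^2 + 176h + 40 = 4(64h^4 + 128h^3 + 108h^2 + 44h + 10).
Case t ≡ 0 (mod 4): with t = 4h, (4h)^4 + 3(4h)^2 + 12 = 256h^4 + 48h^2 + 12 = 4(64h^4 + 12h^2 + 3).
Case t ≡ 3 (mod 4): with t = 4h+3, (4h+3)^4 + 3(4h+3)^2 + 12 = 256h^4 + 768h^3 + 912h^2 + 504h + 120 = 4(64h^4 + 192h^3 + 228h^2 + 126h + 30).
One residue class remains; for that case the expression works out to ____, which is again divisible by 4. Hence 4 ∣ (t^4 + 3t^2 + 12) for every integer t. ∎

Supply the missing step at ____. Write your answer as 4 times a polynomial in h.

4(64h^4 + 64h^3 + 36h^2 + 10h + 4)

Only t ≡ 1 (mod 4) is unaccounted for. Put t = 4h+1:
(4h+1)^4 + 3(4h+1)^2 + 12 expands to 256h^4 + 256h^3 + 144h^2 + 40h + 16,
and factoring out 4 leaves 4(64h^4 + 64h^3 + 36h^2 + 10h + 4).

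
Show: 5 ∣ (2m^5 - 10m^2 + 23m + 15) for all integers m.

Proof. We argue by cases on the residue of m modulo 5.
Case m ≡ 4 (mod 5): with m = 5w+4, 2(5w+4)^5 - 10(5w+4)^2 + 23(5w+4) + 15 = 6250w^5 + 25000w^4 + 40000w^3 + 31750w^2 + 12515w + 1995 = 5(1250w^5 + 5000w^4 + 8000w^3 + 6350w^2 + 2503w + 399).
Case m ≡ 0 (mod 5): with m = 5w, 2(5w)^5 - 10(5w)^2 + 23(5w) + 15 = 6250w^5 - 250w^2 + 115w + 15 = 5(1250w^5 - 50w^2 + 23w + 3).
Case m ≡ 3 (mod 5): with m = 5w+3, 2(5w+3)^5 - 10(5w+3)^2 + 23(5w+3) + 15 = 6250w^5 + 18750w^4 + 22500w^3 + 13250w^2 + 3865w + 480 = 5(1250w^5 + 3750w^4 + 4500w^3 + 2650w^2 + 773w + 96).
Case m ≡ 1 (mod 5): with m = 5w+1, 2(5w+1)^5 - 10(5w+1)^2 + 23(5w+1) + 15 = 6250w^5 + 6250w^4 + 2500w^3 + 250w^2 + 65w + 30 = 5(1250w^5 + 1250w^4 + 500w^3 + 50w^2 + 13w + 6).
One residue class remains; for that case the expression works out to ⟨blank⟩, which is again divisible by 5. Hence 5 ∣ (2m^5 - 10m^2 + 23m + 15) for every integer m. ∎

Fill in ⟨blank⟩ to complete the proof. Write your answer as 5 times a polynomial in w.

The residues treated are {4, 0, 3, 1}, so the missing case is m ≡ 2 (mod 5); write m = 5w+2.
Then 2(5w+2)^5 - 10(5w+2)^2 + 23(5w+2) + 15 = 6250w^5 + 12500w^4 + 10000w^3 + 3750w^2 + 715w + 85 = 5(1250w^5 + 2500w^4 + 2000w^3 + 750w^2 + 143w + 17).

5(1250w^5 + 2500w^4 + 2000w^3 + 750w^2 + 143w + 17)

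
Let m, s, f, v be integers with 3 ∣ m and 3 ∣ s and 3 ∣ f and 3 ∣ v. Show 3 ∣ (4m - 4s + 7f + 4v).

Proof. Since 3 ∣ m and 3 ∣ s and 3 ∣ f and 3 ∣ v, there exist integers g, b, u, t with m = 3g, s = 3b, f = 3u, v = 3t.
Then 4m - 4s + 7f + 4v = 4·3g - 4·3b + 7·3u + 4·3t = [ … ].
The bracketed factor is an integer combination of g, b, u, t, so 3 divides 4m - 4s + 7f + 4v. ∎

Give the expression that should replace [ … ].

Each term has a factor of 3: 4·3g - 4·3b + 7·3u + 4·3t = 3·(-4b + 4g + 4t + 7u).
Since -4b + 4g + 4t + 7u is an integer, 3 ∣ (4m - 4s + 7f + 4v).

3(-4b + 4g + 4t + 7u)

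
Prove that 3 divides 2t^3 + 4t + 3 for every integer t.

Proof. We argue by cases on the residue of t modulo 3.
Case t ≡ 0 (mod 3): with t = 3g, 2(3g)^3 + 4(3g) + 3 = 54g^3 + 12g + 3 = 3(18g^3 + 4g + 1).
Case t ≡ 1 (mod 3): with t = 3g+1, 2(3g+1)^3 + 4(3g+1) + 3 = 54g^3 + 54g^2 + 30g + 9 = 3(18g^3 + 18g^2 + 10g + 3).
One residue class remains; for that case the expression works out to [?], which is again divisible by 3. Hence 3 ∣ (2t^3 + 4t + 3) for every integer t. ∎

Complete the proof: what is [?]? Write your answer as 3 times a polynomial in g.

The residues treated are {0, 1}, so the missing case is t ≡ 2 (mod 3); write t = 3g+2.
Then 2(3g+2)^3 + 4(3g+2) + 3 = 54g^3 + 108g^2 + 84g + 27 = 3(18g^3 + 36g^2 + 28g + 9).

3(18g^3 + 36g^2 + 28g + 9)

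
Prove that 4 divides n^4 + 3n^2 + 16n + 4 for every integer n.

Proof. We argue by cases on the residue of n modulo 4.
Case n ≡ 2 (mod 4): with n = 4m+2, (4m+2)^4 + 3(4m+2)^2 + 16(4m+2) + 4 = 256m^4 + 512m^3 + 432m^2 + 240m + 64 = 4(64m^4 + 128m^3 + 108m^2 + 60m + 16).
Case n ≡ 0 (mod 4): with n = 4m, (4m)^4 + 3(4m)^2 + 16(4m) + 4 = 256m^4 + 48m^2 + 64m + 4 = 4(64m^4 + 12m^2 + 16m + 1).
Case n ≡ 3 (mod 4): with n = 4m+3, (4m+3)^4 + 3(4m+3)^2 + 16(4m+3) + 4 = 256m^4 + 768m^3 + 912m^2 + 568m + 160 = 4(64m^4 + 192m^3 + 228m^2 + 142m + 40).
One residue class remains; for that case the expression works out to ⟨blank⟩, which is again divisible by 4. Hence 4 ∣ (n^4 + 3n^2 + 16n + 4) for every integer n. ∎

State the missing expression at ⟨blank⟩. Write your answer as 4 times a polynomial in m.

The residues treated are {2, 0, 3}, so the missing case is n ≡ 1 (mod 4); write n = 4m+1.
Then (4m+1)^4 + 3(4m+1)^2 + 16(4m+1) + 4 = 256m^4 + 256m^3 + 144m^2 + 104m + 24 = 4(64m^4 + 64m^3 + 36m^2 + 26m + 6).

4(64m^4 + 64m^3 + 36m^2 + 26m + 6)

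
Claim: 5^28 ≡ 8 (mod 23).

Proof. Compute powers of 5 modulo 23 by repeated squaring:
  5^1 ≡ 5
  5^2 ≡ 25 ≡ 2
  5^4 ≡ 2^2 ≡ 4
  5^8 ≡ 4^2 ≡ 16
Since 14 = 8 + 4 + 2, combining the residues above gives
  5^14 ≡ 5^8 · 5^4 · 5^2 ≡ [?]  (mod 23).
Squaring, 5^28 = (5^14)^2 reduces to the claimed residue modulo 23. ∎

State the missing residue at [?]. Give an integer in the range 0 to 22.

Multiply the listed residues: 16 · 4 · 2 = 64 → 128.
Reducing modulo 23: 128 = 5·23 + 13, so 5^14 ≡ 13.

13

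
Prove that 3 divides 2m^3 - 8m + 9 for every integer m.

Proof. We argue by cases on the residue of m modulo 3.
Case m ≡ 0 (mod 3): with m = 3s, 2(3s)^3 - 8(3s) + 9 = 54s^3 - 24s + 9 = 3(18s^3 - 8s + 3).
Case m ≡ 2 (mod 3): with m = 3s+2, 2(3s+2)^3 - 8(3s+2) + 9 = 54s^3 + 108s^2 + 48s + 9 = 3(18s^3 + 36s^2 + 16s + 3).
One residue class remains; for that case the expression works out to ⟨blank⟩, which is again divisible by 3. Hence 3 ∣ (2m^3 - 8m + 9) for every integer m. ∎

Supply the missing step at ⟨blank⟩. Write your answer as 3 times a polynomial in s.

Only m ≡ 1 (mod 3) is unaccounted for. Put m = 3s+1:
2(3s+1)^3 - 8(3s+1) + 9 expands to 54s^3 + 54s^2 - 6s + 3,
and factoring out 3 leaves 3(18s^3 + 18s^2 - 2s + 1).

3(18s^3 + 18s^2 - 2s + 1)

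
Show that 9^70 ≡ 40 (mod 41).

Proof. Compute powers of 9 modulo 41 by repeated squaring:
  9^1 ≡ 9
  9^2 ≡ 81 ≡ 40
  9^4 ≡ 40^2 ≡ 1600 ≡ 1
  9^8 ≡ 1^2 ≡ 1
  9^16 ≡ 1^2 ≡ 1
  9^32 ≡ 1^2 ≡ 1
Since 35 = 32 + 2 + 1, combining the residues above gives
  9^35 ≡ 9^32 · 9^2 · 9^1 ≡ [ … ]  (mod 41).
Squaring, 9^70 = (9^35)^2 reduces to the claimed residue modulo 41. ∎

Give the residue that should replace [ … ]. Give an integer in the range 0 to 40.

Multiply the listed residues: 1 · 40 · 9 = 40 → 360.
Reducing modulo 41: 360 = 8·41 + 32, so 9^35 ≡ 32.

32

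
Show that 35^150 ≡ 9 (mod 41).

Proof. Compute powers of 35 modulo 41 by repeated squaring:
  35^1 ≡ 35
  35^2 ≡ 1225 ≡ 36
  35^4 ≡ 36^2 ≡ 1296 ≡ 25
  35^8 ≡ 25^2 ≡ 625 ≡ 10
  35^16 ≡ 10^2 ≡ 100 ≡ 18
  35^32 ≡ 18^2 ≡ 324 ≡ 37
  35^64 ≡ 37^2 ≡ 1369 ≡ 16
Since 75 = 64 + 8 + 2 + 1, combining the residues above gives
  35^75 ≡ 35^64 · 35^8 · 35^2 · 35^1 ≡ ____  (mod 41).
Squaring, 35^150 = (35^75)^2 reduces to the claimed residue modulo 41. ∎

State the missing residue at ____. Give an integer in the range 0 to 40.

3

Multiply the listed residues: 16 · 10 · 36 · 35 = 160 → 5760 → 201600.
Reducing modulo 41: 201600 = 4917·41 + 3, so 35^75 ≡ 3.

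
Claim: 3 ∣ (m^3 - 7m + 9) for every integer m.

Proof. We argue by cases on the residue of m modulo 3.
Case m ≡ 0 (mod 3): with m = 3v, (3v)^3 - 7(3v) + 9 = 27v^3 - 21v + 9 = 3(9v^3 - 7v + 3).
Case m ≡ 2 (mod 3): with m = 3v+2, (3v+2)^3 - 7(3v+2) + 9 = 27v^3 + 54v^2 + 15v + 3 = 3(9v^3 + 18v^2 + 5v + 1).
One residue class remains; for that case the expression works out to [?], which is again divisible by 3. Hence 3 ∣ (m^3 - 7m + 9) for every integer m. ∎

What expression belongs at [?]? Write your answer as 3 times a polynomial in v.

3(9v^3 + 9v^2 - 4v + 1)

The residues treated are {0, 2}, so the missing case is m ≡ 1 (mod 3); write m = 3v+1.
Then (3v+1)^3 - 7(3v+1) + 9 = 27v^3 + 27v^2 - 12v + 3 = 3(9v^3 + 9v^2 - 4v + 1).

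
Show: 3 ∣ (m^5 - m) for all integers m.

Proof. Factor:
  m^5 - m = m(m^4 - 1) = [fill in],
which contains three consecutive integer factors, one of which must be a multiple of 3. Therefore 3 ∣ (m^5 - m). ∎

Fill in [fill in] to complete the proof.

m^4 - 1 = (m^2 - 1)(m^2 + 1), and m^2 - 1 = (m-1)(m+1).
So m(m^4 - 1) = (m - 1)m(m + 1)(m^2 + 1).

(m - 1)m(m + 1)(m^2 + 1)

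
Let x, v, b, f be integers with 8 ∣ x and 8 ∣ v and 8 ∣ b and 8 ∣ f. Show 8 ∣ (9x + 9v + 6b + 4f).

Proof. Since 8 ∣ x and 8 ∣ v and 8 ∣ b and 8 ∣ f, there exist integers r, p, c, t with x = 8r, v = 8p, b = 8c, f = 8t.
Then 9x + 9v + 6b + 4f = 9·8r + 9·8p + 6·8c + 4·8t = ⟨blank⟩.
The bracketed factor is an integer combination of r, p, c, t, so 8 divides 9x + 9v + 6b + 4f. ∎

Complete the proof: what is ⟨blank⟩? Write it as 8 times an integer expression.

8(6c + 9p + 9r + 4t)

Pull the common 8 out of every term: 9·8r + 9·8p + 6·8c + 4·8t = 8(6c + 9p + 9r + 4t).
6c + 9p + 9r + 4t is an integer, which exhibits the divisibility.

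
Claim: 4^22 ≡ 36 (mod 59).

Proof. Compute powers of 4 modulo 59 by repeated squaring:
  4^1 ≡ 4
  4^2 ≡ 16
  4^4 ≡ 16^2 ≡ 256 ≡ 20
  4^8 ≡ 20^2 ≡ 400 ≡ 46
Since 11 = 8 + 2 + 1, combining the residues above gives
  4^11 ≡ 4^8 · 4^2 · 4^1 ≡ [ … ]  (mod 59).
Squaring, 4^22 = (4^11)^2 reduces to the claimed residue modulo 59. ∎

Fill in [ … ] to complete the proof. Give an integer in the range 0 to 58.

53

Multiply the listed residues: 46 · 16 · 4 = 736 → 2944.
Reducing modulo 59: 2944 = 49·59 + 53, so 4^11 ≡ 53.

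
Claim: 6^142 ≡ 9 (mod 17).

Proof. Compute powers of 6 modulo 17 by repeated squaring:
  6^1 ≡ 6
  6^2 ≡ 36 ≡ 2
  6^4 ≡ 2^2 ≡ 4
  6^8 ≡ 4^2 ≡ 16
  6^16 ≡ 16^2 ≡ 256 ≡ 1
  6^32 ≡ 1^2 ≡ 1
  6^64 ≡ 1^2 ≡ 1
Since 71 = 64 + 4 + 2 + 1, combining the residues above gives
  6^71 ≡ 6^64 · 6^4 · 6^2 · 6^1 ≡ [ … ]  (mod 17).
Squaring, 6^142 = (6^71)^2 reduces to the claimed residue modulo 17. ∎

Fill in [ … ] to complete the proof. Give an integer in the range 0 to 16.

6^64 · 6^4 · 6^2 · 6^1 ≡ 1 · 4 · 2 · 6 = 48.
48 mod 17 = 14, so 6^71 ≡ 14 (mod 17).

14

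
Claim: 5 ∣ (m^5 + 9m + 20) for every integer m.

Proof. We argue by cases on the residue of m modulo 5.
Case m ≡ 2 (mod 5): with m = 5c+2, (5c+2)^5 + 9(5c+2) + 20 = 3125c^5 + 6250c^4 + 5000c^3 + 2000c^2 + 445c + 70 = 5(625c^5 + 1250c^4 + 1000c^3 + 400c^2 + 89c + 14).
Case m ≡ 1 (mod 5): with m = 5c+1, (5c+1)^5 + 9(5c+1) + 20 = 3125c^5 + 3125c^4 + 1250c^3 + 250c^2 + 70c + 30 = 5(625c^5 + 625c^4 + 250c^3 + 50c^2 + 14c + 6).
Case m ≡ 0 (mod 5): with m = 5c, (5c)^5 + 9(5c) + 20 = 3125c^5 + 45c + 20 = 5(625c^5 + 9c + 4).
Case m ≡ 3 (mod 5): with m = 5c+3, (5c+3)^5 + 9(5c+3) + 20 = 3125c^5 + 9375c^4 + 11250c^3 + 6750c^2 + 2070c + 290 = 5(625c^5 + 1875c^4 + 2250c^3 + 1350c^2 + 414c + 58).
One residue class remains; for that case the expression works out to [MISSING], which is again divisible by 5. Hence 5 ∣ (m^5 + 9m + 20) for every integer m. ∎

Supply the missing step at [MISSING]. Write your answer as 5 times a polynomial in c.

5(625c^5 + 2500c^4 + 4000c^3 + 3200c^2 + 1289c + 216)

The residues treated are {2, 1, 0, 3}, so the missing case is m ≡ 4 (mod 5); write m = 5c+4.
Then (5c+4)^5 + 9(5c+4) + 20 = 3125c^5 + 12500c^4 + 20000c^3 + 16000c^2 + 6445c + 1080 = 5(625c^5 + 2500c^4 + 4000c^3 + 3200c^2 + 1289c + 216).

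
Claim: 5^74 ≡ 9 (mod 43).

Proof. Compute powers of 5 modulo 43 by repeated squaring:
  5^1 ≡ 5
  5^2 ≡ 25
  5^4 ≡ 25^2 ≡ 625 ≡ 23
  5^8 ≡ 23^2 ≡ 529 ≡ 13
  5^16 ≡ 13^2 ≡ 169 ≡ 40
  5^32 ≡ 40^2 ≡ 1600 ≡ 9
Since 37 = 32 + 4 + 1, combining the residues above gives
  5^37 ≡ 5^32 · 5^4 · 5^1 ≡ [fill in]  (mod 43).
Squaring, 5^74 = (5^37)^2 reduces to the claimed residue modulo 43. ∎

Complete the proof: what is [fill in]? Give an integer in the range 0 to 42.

5^32 · 5^4 · 5^1 ≡ 9 · 23 · 5 = 1035.
1035 mod 43 = 3, so 5^37 ≡ 3 (mod 43).

3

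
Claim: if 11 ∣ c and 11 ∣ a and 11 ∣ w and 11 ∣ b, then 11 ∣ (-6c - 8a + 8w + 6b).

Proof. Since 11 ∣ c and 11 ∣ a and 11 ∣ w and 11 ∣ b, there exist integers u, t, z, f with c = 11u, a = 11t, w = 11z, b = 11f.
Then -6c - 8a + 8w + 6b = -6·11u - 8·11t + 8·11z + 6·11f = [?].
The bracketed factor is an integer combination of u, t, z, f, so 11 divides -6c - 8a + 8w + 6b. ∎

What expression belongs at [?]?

11(6f - 8t - 6u + 8z)

Pull the common 11 out of every term: -6·11u - 8·11t + 8·11z + 6·11f = 11(6f - 8t - 6u + 8z).
6f - 8t - 6u + 8z is an integer, which exhibits the divisibility.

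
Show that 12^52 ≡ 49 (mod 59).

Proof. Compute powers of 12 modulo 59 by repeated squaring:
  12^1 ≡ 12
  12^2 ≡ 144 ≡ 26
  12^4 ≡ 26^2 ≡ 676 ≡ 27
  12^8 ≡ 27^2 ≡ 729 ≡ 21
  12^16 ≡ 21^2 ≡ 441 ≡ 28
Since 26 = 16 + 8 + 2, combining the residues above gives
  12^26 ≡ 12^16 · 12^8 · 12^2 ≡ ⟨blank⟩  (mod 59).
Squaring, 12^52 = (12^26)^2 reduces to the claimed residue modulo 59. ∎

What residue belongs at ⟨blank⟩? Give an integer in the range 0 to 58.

7

12^16 · 12^8 · 12^2 ≡ 28 · 21 · 26 = 15288.
15288 mod 59 = 7, so 12^26 ≡ 7 (mod 59).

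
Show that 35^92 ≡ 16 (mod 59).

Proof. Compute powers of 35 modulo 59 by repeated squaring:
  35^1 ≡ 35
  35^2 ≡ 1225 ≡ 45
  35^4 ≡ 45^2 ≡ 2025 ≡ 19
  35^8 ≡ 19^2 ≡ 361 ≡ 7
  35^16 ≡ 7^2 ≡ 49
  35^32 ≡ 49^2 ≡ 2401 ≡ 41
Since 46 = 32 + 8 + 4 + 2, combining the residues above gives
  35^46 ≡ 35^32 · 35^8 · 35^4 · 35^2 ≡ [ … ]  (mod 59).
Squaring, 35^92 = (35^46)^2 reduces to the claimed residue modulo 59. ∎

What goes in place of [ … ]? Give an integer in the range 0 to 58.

4

Multiply the listed residues: 41 · 7 · 19 · 45 = 287 → 5453 → 245385.
Reducing modulo 59: 245385 = 4159·59 + 4, so 35^46 ≡ 4.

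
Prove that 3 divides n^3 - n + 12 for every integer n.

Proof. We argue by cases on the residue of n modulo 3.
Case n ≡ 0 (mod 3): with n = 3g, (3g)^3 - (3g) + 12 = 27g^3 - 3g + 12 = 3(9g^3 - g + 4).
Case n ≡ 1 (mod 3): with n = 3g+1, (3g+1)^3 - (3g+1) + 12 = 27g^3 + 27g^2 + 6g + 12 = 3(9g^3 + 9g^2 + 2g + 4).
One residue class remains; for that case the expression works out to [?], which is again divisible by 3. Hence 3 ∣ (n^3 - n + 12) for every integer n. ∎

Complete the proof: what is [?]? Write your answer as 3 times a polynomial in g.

Only n ≡ 2 (mod 3) is unaccounted for. Put n = 3g+2:
(3g+2)^3 - (3g+2) + 12 expands to 27g^3 + 54g^2 + 33g + 18,
and factoring out 3 leaves 3(9g^3 + 18g^2 + 11g + 6).

3(9g^3 + 18g^2 + 11g + 6)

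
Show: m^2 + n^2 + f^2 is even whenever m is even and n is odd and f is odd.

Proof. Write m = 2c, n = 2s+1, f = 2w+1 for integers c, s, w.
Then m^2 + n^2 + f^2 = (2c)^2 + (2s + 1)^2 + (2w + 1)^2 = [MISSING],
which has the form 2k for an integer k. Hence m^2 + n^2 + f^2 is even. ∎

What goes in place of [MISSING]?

2(2c^2 + 2s^2 + 2s + 2w^2 + 2w + 1)

(2c)^2 + (2s + 1)^2 + (2w + 1)^2 = 4c^2 + 4s^2 + 4s + 4w^2 + 4w + 2
= 2(2c^2 + 2s^2 + 2s + 2w^2 + 2w + 1).
Since 2c^2 + 2s^2 + 2s + 2w^2 + 2w + 1 is an integer, the sum of squares is of the form 2k for an integer k.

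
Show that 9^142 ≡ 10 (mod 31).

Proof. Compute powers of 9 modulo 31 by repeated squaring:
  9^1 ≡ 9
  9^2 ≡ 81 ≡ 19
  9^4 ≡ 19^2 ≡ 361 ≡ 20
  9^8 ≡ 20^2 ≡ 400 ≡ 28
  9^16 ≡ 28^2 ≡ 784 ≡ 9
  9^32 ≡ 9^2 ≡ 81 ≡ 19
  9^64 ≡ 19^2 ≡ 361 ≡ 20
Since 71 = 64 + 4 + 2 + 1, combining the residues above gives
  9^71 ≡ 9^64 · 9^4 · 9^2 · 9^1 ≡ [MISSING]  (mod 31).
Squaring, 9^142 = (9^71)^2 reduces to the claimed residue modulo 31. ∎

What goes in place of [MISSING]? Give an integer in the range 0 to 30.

14

Multiply the listed residues: 20 · 20 · 19 · 9 = 400 → 7600 → 68400.
Reducing modulo 31: 68400 = 2206·31 + 14, so 9^71 ≡ 14.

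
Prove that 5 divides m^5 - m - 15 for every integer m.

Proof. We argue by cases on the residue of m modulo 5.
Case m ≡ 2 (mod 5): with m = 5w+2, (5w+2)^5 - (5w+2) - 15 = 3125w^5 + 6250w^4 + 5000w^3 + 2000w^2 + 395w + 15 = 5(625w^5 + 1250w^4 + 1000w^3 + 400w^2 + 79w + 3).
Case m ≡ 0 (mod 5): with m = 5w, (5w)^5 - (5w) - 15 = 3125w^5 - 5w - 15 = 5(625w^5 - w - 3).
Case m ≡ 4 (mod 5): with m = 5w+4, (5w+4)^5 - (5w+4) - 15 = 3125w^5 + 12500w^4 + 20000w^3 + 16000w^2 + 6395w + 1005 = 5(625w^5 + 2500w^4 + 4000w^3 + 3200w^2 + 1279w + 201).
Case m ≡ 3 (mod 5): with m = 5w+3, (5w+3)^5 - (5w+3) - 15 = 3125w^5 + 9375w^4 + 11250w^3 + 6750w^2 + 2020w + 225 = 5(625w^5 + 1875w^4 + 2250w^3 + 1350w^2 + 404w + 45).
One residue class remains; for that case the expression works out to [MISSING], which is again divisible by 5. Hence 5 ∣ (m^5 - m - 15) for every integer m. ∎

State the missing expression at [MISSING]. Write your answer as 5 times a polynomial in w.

5(625w^5 + 625w^4 + 250w^3 + 50w^2 + 4w - 3)

The residues treated are {2, 0, 4, 3}, so the missing case is m ≡ 1 (mod 5); write m = 5w+1.
Then (5w+1)^5 - (5w+1) - 15 = 3125w^5 + 3125w^4 + 1250w^3 + 250w^2 + 20w - 15 = 5(625w^5 + 625w^4 + 250w^3 + 50w^2 + 4w - 3).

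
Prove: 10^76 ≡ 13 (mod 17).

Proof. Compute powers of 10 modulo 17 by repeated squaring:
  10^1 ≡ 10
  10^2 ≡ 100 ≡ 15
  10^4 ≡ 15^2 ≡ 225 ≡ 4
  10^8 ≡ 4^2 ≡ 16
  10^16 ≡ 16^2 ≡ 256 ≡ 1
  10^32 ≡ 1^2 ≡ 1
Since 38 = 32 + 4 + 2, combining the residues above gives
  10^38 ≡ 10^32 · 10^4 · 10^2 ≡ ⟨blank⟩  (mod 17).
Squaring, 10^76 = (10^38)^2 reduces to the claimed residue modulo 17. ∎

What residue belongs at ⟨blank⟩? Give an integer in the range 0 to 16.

9

Multiply the listed residues: 1 · 4 · 15 = 4 → 60.
Reducing modulo 17: 60 = 3·17 + 9, so 10^38 ≡ 9.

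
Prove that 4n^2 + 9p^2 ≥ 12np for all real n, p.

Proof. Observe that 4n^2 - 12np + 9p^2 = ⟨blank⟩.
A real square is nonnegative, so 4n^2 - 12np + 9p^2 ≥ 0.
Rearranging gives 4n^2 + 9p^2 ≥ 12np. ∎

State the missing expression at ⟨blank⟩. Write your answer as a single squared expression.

(2n - 3p)^2

4n^2 - 12np + 9p^2 is a perfect-square trinomial: the outer terms are (2n)^2 and (3p)^2, and the cross term is -2·2n·3p.
So 4n^2 - 12np + 9p^2 = (2n - 3p)^2 ≥ 0.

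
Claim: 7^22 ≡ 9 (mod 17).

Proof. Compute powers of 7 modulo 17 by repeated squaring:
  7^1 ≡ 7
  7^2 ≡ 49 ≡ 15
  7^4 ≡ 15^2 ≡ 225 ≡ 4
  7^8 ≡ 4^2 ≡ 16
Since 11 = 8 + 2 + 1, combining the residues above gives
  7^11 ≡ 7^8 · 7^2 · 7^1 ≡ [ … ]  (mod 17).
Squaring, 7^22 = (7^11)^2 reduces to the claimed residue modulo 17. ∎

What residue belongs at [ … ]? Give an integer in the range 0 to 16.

14

Multiply the listed residues: 16 · 15 · 7 = 240 → 1680.
Reducing modulo 17: 1680 = 98·17 + 14, so 7^11 ≡ 14.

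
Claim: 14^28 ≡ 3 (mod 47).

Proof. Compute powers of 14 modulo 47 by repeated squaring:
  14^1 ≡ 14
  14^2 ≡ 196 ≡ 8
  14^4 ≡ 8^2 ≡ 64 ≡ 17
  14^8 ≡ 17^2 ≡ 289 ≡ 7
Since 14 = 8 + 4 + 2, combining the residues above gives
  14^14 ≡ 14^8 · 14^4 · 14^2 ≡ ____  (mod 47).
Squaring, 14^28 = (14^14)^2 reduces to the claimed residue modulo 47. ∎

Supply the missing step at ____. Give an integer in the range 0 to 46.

Multiply the listed residues: 7 · 17 · 8 = 119 → 952.
Reducing modulo 47: 952 = 20·47 + 12, so 14^14 ≡ 12.

12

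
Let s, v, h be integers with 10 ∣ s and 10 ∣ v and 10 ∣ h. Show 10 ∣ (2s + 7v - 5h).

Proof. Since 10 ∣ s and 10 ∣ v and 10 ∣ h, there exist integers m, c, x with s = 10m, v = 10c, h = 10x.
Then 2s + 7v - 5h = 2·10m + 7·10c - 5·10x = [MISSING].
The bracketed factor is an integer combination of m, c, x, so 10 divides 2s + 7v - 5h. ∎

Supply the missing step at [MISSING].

10(7c + 2m - 5x)

Pull the common 10 out of every term: 2·10m + 7·10c - 5·10x = 10(7c + 2m - 5x).
7c + 2m - 5x is an integer, which exhibits the divisibility.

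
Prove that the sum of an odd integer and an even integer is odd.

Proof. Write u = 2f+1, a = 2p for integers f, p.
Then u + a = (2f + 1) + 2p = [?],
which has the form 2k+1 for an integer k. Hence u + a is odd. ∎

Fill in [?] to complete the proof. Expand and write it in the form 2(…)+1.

Expanding: (2f + 1) + 2p = 2f + 2p + 1.
Every term except the constant is even, so this is 2(f + p) + 1,
and f + p ∈ ℤ gives the required form.

2(f + p) + 1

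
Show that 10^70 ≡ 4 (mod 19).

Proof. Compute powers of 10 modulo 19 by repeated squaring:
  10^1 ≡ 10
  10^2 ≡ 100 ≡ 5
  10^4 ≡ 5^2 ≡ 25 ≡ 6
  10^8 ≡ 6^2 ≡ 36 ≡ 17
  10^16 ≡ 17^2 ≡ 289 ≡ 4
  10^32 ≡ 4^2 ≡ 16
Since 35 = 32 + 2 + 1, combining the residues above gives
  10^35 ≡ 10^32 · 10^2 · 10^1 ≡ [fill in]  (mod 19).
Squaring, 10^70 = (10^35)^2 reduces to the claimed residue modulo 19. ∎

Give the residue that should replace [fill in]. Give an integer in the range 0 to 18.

2

Multiply the listed residues: 16 · 5 · 10 = 80 → 800.
Reducing modulo 19: 800 = 42·19 + 2, so 10^35 ≡ 2.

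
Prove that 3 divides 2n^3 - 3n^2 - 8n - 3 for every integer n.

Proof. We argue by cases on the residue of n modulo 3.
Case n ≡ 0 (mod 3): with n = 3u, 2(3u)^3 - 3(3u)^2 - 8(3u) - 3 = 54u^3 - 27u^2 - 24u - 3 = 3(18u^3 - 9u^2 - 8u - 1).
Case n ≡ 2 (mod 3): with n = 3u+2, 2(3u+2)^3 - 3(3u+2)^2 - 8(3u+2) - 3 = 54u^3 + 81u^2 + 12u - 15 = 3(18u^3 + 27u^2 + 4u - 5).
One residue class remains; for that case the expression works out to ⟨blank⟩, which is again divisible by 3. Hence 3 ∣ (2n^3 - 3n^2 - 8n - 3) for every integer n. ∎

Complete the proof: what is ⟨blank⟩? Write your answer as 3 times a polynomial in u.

3(18u^3 + 9u^2 - 8u - 4)

The residues treated are {0, 2}, so the missing case is n ≡ 1 (mod 3); write n = 3u+1.
Then 2(3u+1)^3 - 3(3u+1)^2 - 8(3u+1) - 3 = 54u^3 + 27u^2 - 24u - 12 = 3(18u^3 + 9u^2 - 8u - 4).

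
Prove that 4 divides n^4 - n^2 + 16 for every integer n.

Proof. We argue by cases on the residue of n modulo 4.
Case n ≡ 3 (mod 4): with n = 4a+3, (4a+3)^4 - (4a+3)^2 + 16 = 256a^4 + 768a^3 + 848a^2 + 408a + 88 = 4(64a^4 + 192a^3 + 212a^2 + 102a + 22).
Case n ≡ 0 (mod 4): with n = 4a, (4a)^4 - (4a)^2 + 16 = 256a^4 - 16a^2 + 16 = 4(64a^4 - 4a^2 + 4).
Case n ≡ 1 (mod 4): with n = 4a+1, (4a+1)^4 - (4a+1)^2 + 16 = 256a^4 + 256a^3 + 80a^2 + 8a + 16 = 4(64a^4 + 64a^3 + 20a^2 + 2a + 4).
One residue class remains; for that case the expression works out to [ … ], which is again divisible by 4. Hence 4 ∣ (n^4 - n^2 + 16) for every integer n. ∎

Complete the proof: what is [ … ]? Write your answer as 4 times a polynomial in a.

4(64a^4 + 128a^3 + 92a^2 + 28a + 7)

Only n ≡ 2 (mod 4) is unaccounted for. Put n = 4a+2:
(4a+2)^4 - (4a+2)^2 + 16 expands to 256a^4 + 512a^3 + 368a^2 + 112a + 28,
and factoring out 4 leaves 4(64a^4 + 128a^3 + 92a^2 + 28a + 7).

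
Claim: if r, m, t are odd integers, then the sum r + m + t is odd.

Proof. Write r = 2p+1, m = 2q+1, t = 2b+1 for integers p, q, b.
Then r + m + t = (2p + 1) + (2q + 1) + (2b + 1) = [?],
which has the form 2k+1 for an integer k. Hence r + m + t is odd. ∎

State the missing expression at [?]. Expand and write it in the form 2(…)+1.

2(b + p + q + 1) + 1

(2p + 1) + (2q + 1) + (2b + 1) = 2b + 2p + 2q + 3
= 2(b + p + q + 1) + 1.
Since b + p + q + 1 is an integer, the sum is of the form 2k+1 for an integer k.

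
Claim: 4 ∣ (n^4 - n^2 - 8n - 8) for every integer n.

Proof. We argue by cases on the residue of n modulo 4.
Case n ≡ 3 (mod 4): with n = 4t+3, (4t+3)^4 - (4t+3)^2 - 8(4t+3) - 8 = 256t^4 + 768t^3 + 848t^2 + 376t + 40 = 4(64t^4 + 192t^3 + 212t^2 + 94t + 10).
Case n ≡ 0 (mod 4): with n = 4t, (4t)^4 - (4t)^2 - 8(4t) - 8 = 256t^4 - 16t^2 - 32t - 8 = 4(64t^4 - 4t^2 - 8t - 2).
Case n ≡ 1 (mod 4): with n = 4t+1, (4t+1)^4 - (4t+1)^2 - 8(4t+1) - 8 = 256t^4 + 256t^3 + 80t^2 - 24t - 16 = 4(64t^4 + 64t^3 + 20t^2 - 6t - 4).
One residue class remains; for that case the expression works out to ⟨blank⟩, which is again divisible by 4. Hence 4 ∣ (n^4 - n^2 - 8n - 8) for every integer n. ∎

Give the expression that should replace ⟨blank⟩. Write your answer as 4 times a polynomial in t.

4(64t^4 + 128t^3 + 92t^2 + 20t - 3)

Only n ≡ 2 (mod 4) is unaccounted for. Put n = 4t+2:
(4t+2)^4 - (4t+2)^2 - 8(4t+2) - 8 expands to 256t^4 + 512t^3 + 368t^2 + 80t - 12,
and factoring out 4 leaves 4(64t^4 + 128t^3 + 92t^2 + 20t - 3).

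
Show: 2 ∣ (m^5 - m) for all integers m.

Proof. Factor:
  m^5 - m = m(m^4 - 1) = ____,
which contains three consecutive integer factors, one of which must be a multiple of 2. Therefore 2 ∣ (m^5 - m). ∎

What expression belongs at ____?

(m - 1)m(m + 1)(m^2 + 1)

m^4 - 1 = (m^2 - 1)(m^2 + 1), and m^2 - 1 = (m-1)(m+1).
So m(m^4 - 1) = (m - 1)m(m + 1)(m^2 + 1).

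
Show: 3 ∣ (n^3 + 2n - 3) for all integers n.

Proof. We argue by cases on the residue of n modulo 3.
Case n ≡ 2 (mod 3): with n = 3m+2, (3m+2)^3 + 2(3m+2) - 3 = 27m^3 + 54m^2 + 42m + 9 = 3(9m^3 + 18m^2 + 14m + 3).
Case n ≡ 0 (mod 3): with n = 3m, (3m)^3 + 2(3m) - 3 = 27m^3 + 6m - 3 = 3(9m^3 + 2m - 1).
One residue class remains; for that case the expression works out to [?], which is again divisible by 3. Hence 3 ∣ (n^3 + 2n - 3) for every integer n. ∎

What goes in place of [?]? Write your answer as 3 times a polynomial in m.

The residues treated are {2, 0}, so the missing case is n ≡ 1 (mod 3); write n = 3m+1.
Then (3m+1)^3 + 2(3m+1) - 3 = 27m^3 + 27m^2 + 15m = 3(9m^3 + 9m^2 + 5m).

3(9m^3 + 9m^2 + 5m)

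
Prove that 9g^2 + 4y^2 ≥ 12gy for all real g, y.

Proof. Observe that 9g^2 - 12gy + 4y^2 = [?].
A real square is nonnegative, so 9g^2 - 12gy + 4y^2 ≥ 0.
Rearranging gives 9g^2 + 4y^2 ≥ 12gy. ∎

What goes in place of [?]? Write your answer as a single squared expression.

(3g - 2y)^2

9g^2 - 12gy + 4y^2 is a perfect-square trinomial: the outer terms are (3g)^2 and (2y)^2, and the cross term is -2·3g·2y.
So 9g^2 - 12gy + 4y^2 = (3g - 2y)^2 ≥ 0.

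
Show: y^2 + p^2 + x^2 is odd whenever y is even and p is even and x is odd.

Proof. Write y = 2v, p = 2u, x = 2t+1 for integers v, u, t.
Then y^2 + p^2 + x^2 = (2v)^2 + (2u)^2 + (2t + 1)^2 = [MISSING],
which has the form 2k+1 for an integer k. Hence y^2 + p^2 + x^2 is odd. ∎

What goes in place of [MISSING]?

2(2t^2 + 2t + 2u^2 + 2v^2) + 1

Expanding: (2v)^2 + (2u)^2 + (2t + 1)^2 = 4t^2 + 4t + 4u^2 + 4v^2 + 1.
Every term except the constant is even, so this is 2(2t^2 + 2t + 2u^2 + 2v^2) + 1,
and 2t^2 + 2t + 2u^2 + 2v^2 ∈ ℤ gives the required form.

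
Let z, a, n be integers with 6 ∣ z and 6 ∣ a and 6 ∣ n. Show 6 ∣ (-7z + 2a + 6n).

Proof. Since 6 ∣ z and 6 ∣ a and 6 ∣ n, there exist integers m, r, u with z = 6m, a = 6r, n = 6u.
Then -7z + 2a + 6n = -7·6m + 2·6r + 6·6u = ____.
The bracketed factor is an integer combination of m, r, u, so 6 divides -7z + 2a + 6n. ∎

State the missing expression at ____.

Pull the common 6 out of every term: -7·6m + 2·6r + 6·6u = 6(-7m + 2r + 6u).
-7m + 2r + 6u is an integer, which exhibits the divisibility.

6(-7m + 2r + 6u)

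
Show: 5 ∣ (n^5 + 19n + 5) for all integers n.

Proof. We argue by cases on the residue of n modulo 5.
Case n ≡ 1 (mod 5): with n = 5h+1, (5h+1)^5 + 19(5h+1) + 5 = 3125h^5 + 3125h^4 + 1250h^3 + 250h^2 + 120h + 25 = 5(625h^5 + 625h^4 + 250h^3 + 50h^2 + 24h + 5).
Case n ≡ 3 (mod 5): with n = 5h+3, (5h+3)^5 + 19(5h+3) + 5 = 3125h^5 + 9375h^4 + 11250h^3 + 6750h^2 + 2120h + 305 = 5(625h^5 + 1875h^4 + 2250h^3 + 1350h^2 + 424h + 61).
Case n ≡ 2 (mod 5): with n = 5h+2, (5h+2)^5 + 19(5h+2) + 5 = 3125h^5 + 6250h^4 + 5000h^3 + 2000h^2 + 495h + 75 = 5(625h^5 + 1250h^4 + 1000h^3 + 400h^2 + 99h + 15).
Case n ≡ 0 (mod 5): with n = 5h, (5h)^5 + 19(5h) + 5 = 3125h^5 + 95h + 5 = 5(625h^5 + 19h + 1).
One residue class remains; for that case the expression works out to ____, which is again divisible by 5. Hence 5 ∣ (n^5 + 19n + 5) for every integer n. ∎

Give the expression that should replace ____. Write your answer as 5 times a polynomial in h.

Only n ≡ 4 (mod 5) is unaccounted for. Put n = 5h+4:
(5h+4)^5 + 19(5h+4) + 5 expands to 3125h^5 + 12500h^4 + 20000h^3 + 16000h^2 + 6495h + 1105,
and factoring out 5 leaves 5(625h^5 + 2500h^4 + 4000h^3 + 3200h^2 + 1299h + 221).

5(625h^5 + 2500h^4 + 4000h^3 + 3200h^2 + 1299h + 221)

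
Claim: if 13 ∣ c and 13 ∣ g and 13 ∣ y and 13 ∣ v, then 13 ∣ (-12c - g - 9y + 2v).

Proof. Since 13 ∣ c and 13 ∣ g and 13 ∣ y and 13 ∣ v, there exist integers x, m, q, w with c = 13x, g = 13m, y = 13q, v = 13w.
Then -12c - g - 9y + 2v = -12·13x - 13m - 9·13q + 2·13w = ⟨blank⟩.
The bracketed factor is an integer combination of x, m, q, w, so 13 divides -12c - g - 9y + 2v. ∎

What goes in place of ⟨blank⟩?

13(-m - 9q + 2w - 12x)

Pull the common 13 out of every term: -12·13x - 13m - 9·13q + 2·13w = 13(-m - 9q + 2w - 12x).
-m - 9q + 2w - 12x is an integer, which exhibits the divisibility.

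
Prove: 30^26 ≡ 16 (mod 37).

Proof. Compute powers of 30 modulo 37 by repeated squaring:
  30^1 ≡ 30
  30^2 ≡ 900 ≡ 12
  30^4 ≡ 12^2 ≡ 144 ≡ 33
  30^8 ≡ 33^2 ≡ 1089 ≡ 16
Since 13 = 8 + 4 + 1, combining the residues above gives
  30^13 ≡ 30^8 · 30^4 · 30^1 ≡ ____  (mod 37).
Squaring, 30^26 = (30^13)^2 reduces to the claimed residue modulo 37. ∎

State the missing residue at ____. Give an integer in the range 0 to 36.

Multiply the listed residues: 16 · 33 · 30 = 528 → 15840.
Reducing modulo 37: 15840 = 428·37 + 4, so 30^13 ≡ 4.

4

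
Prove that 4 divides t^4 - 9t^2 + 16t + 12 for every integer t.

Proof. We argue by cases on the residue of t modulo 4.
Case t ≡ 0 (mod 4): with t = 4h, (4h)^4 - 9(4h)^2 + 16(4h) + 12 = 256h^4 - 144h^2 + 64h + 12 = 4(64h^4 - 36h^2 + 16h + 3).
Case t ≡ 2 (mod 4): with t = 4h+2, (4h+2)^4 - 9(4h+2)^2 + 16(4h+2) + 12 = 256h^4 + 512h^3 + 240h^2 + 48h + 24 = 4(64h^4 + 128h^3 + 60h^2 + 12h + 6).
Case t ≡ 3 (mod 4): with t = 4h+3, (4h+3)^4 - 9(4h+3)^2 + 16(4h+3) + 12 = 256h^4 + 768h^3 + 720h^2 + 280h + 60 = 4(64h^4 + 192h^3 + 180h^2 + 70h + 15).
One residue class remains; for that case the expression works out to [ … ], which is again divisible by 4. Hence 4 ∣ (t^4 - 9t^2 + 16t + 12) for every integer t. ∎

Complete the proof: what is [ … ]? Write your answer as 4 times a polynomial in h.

4(64h^4 + 64h^3 - 12h^2 + 2h + 5)

Only t ≡ 1 (mod 4) is unaccounted for. Put t = 4h+1:
(4h+1)^4 - 9(4h+1)^2 + 16(4h+1) + 12 expands to 256h^4 + 256h^3 - 48h^2 + 8h + 20,
and factoring out 4 leaves 4(64h^4 + 64h^3 - 12h^2 + 2h + 5).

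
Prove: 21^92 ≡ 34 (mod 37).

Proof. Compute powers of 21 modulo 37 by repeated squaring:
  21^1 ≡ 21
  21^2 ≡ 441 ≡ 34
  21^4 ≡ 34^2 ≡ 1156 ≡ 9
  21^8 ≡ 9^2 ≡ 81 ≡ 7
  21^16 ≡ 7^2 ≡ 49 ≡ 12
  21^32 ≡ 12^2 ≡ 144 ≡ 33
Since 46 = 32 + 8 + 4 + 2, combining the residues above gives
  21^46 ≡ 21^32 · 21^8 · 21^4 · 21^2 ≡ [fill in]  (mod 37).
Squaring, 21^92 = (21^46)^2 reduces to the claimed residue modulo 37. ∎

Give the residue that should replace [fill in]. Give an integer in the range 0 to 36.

16

21^32 · 21^8 · 21^4 · 21^2 ≡ 33 · 7 · 9 · 34 = 70686.
70686 mod 37 = 16, so 21^46 ≡ 16 (mod 37).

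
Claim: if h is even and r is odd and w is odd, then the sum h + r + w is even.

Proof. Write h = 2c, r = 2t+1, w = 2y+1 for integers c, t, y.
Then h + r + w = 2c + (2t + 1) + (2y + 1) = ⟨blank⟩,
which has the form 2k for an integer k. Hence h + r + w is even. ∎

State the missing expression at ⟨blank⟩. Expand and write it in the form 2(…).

2(c + t + y + 1)

2c + (2t + 1) + (2y + 1) = 2c + 2t + 2y + 2
= 2(c + t + y + 1).
Since c + t + y + 1 is an integer, the sum is of the form 2k for an integer k.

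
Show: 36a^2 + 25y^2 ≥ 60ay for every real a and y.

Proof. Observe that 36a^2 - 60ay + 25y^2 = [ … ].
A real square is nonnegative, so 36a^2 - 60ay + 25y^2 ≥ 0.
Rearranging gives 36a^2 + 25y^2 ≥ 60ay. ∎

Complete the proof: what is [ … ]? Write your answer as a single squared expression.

36a^2 - 60ay + 25y^2 is a perfect-square trinomial: the outer terms are (6a)^2 and (5y)^2, and the cross term is -2·6a·5y.
So 36a^2 - 60ay + 25y^2 = (6a - 5y)^2 ≥ 0.

(6a - 5y)^2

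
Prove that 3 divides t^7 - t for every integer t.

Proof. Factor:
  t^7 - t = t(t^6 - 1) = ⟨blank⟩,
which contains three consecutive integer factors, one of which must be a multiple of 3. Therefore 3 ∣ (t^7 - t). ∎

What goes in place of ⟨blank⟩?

(t - 1)t(t + 1)(t^4 + t^2 + 1)

t^6 - 1 = (t^2 - 1)(t^4 + t^2 + 1), and t^2 - 1 = (t-1)(t+1).
So t(t^6 - 1) = (t - 1)t(t + 1)(t^4 + t^2 + 1).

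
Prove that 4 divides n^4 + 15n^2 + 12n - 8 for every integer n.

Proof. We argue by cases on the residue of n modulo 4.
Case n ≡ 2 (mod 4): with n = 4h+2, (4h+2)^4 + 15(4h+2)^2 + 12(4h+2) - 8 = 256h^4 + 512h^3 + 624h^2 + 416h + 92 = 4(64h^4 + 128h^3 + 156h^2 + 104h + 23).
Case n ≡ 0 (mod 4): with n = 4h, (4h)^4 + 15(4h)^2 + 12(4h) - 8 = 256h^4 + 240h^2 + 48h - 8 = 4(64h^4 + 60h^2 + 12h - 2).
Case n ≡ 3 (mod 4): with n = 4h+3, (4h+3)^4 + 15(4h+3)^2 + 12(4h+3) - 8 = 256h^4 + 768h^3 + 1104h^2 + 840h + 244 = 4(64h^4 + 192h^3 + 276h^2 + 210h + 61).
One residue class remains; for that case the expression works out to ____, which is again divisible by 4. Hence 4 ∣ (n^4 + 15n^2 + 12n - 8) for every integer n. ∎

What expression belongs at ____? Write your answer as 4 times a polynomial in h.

The residues treated are {2, 0, 3}, so the missing case is n ≡ 1 (mod 4); write n = 4h+1.
Then (4h+1)^4 + 15(4h+1)^2 + 12(4h+1) - 8 = 256h^4 + 256h^3 + 336h^2 + 184h + 20 = 4(64h^4 + 64h^3 + 84h^2 + 46h + 5).

4(64h^4 + 64h^3 + 84h^2 + 46h + 5)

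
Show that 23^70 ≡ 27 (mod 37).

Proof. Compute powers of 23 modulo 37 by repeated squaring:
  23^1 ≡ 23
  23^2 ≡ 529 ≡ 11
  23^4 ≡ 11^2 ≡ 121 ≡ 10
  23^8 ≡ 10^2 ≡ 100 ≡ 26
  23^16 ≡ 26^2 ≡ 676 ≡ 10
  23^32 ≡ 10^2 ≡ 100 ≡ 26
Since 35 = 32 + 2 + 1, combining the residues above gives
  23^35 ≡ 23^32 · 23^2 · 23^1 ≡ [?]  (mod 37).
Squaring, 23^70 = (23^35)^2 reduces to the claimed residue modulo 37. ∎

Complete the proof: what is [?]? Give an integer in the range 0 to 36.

29

Multiply the listed residues: 26 · 11 · 23 = 286 → 6578.
Reducing modulo 37: 6578 = 177·37 + 29, so 23^35 ≡ 29.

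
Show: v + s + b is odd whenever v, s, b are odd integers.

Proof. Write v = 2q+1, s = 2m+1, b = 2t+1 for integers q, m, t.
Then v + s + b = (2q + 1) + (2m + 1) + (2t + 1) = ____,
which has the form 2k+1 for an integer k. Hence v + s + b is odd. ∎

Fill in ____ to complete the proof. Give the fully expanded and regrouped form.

2(m + q + t + 1) + 1

Expanding: (2q + 1) + (2m + 1) + (2t + 1) = 2m + 2q + 2t + 3.
Every term except the constant is even, so this is 2(m + q + t + 1) + 1,
and m + q + t + 1 ∈ ℤ gives the required form.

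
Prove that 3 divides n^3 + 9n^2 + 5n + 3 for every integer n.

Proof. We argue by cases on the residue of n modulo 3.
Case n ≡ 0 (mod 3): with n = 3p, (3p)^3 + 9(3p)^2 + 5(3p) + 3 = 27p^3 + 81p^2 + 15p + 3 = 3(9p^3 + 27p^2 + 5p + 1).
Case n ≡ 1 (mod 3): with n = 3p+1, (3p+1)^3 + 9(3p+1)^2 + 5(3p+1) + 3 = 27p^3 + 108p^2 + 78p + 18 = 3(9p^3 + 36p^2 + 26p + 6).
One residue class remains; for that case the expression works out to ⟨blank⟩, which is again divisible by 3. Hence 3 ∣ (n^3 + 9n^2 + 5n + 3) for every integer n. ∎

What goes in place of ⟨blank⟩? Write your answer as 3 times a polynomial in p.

3(9p^3 + 45p^2 + 53p + 19)

Only n ≡ 2 (mod 3) is unaccounted for. Put n = 3p+2:
(3p+2)^3 + 9(3p+2)^2 + 5(3p+2) + 3 expands to 27p^3 + 135p^2 + 159p + 57,
and factoring out 3 leaves 3(9p^3 + 45p^2 + 53p + 19).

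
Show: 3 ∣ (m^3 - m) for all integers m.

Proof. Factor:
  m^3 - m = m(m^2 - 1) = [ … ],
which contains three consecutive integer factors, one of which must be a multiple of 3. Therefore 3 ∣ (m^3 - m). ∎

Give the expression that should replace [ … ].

(m - 1)m(m + 1)

m(m^2 - 1) = m(m - 1)(m + 1) = (m - 1)m(m + 1).
These three factors are consecutive integers, so their product is divisible by 3.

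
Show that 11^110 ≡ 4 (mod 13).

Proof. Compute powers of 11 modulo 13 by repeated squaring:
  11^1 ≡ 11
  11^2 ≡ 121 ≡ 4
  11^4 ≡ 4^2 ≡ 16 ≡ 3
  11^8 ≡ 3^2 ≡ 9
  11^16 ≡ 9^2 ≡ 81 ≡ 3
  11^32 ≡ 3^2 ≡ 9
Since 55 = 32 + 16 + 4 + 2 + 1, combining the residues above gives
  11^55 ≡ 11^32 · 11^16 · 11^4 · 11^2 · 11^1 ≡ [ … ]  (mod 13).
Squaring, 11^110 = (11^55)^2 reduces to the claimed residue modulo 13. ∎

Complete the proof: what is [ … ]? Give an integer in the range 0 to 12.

2

11^32 · 11^16 · 11^4 · 11^2 · 11^1 ≡ 9 · 3 · 3 · 4 · 11 = 3564.
3564 mod 13 = 2, so 11^55 ≡ 2 (mod 13).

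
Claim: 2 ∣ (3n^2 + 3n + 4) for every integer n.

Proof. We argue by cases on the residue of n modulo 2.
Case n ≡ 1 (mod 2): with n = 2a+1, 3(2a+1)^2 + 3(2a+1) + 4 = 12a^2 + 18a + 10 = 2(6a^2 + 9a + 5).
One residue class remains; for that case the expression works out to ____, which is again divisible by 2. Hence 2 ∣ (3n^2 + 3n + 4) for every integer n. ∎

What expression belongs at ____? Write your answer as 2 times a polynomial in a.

2(6a^2 + 3a + 2)

The residues treated are {1}, so the missing case is n ≡ 0 (mod 2); write n = 2a.
Then 3(2a)^2 + 3(2a) + 4 = 12a^2 + 6a + 4 = 2(6a^2 + 3a + 2).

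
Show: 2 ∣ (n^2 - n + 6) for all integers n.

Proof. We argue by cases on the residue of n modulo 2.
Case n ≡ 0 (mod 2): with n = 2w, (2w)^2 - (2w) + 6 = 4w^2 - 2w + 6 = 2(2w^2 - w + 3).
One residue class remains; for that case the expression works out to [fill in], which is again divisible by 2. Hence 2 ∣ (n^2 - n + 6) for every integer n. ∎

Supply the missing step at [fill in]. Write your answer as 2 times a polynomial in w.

Only n ≡ 1 (mod 2) is unaccounted for. Put n = 2w+1:
(2w+1)^2 - (2w+1) + 6 expands to 4w^2 + 2w + 6,
and factoring out 2 leaves 2(2w^2 + w + 3).

2(2w^2 + w + 3)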